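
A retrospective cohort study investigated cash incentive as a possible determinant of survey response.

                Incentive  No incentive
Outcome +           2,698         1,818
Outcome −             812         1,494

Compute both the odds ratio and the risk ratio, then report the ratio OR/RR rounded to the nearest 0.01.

Reading the table with exposure as columns: a = 2698 (Incentive, case), b = 812 (Incentive, non-case), c = 1818 (No incentive, case), d = 1494.
OR = (2698·1494)/(812·1818) = 4030812/1476216 = 2.73050
Risk in exposed = 2698/3510 = 0.76866; risk in unexposed = 1818/3312 = 0.54891; RR = 1.40033
OR/RR = 2.73050 / 1.40033 = 1.94990
The outcome is not rare, so the OR lies further from 1 than the RR.

1.95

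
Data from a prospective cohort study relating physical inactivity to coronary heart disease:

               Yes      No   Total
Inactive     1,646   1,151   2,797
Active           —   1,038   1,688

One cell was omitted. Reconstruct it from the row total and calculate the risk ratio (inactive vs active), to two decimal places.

The missing cell is in the unexposed row: 1688 − 1038 = 650.
So a = 1646, b = 1151, c = 650, d = 1038.
RR = [a/(a+b)] / [c/(c+d)] = (1646/2797) / (650/1688) = 0.58849/0.38507 = 1.52826

1.53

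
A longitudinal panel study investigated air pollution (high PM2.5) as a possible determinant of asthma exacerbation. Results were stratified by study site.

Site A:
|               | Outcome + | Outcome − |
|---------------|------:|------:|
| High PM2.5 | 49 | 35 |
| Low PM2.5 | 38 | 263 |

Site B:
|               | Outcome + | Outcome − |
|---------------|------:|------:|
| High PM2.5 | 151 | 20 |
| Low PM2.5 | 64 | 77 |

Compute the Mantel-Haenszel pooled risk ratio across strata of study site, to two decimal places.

RR_MH = Σ(aᵢ·n₀ᵢ/nᵢ) / Σ(cᵢ·n₁ᵢ/nᵢ), with n₁ᵢ = aᵢ+bᵢ (exposed), n₀ᵢ = cᵢ+dᵢ (unexposed), nᵢ = n₁ᵢ+n₀ᵢ.
Stratum 1 (Site A): n₁ = 84, n₀ = 301, n = 385; a·n₀/n = 49·301/385 = 38.3091; c·n₁/n = 38·84/385 = 8.2909
Stratum 2 (Site B): n₁ = 171, n₀ = 141, n = 312; a·n₀/n = 151·141/312 = 68.2404; c·n₁/n = 64·171/312 = 35.0769
RR_MH = (38.3091 + 68.2404) / (8.2909 + 35.0769) = 106.5495 / 43.3678 = 2.45688

2.46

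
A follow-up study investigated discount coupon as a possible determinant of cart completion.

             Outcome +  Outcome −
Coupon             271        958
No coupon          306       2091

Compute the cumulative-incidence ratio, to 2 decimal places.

Cells: a = 271, b = 958, c = 306, d = 2091.
Risk in exposed = 271/1229 = 0.22050; risk in unexposed = 306/2397 = 0.12766.
RR = 0.22050 / 0.12766 = 1.72729
The risk among the exposed is 1.73 times that among the unexposed.

1.73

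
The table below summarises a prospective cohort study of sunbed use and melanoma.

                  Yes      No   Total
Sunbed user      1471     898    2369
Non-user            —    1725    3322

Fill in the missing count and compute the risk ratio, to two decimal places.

1.29

The missing cell is in the unexposed row: 3322 − 1725 = 1597.
So a = 1471, b = 898, c = 1597, d = 1725.
RR = [a/(a+b)] / [c/(c+d)] = (1471/2369) / (1597/3322) = 0.62094/0.48073 = 1.29164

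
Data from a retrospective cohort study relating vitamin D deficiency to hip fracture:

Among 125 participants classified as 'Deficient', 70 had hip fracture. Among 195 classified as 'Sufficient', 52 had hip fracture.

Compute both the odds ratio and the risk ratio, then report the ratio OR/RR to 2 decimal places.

1.67

From the description: a = 70, b = 55, c = 52, d = 143.
OR = (70·143)/(55·52) = 10010/2860 = 3.50000
Risk in exposed = 70/125 = 0.56000; risk in unexposed = 52/195 = 0.26667; RR = 2.10000
OR/RR = 3.50000 / 2.10000 = 1.66667
The outcome is not rare, so the OR lies further from 1 than the RR.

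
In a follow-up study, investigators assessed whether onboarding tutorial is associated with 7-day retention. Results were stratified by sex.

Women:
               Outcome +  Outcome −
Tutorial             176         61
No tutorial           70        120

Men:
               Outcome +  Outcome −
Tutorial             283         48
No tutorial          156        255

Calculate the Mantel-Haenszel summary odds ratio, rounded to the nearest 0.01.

OR_MH = Σ(aᵢdᵢ/nᵢ) / Σ(bᵢcᵢ/nᵢ), where nᵢ is the stratum total.
Stratum 1 (Women): n = 427; a·d/n = 176·120/427 = 49.4614; b·c/n = 61·70/427 = 10.0000
Stratum 2 (Men): n = 742; a·d/n = 283·255/742 = 97.2574; b·c/n = 48·156/742 = 10.0916
OR_MH = (49.4614 + 97.2574) / (10.0000 + 10.0916) = 146.7188 / 20.0916 = 7.30248

7.30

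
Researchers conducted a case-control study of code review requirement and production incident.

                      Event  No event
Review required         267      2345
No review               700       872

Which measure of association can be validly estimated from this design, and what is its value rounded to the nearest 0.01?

Cells: a = 267, b = 2345, c = 700, d = 872.
This is a case-control study: participants were sampled on outcome status, so risks in the source population cannot be estimated directly — relative risk is not valid here. The odds ratio is the appropriate measure.
OR = (a·d)/(b·c) = (267 × 872) / (2345 × 700) = 232824 / 1641500 = 0.14184

0.14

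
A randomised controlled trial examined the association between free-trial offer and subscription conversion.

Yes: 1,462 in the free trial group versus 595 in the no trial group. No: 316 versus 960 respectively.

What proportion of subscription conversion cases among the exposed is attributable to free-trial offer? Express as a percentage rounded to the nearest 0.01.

From the description: a = 1462, b = 316, c = 595, d = 960.
Risk in exposed = 1462/1778 = 0.82227; risk in unexposed = 595/1555 = 0.38264.
RR = 0.82227/0.38264 = 2.14896
AR% = (RR − 1)/RR × 100 = (2.14896 − 1)/2.14896 × 100 = 53.4659%

53.47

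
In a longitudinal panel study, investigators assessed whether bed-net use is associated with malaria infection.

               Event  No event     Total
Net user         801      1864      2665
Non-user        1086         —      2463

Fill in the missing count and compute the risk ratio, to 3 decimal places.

The missing cell is in the unexposed row: 2463 − 1086 = 1377.
So a = 801, b = 1864, c = 1086, d = 1377.
RR = [a/(a+b)] / [c/(c+d)] = (801/2665) / (1086/2463) = 0.30056/0.44093 = 0.68166

0.682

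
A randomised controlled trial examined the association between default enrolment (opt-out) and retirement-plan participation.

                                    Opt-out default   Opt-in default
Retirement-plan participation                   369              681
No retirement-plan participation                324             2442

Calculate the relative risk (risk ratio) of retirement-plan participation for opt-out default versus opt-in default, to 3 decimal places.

Reading the table with exposure as columns: a = 369 (Opt-out default, case), b = 324 (Opt-out default, non-case), c = 681 (Opt-in default, case), d = 2442.
Risk in exposed = 369/693 = 0.53247; risk in unexposed = 681/3123 = 0.21806.
RR = 0.53247 / 0.21806 = 2.44184
The risk among the exposed is 2.44 times that among the unexposed.

2.442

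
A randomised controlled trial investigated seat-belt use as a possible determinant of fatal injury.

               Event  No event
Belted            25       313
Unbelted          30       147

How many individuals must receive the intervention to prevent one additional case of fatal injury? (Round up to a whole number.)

Risk in treated group = 25/338 = 0.07396; risk in control = 30/177 = 0.16949.
Absolute risk reduction = 0.16949 − 0.07396 = 0.09553
NNT = 1 / ARR = 1 / 0.09553 = 10.468 → round up → 11

11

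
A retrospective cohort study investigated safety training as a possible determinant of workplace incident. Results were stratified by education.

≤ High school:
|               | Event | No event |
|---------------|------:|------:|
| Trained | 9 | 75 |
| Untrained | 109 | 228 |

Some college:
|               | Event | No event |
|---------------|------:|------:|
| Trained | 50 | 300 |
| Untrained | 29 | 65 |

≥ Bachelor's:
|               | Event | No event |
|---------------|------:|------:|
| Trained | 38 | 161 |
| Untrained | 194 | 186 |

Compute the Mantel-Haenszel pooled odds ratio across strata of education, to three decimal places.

0.262

OR_MH = Σ(aᵢdᵢ/nᵢ) / Σ(bᵢcᵢ/nᵢ), where nᵢ is the stratum total.
Stratum 1 (≤ High school): n = 421; a·d/n = 9·228/421 = 4.8741; b·c/n = 75·109/421 = 19.4181
Stratum 2 (Some college): n = 444; a·d/n = 50·65/444 = 7.3198; b·c/n = 300·29/444 = 19.5946
Stratum 3 (≥ Bachelor's): n = 579; a·d/n = 38·186/579 = 12.2073; b·c/n = 161·194/579 = 53.9447
OR_MH = (4.8741 + 7.3198 + 12.2073) / (19.4181 + 19.5946 + 53.9447) = 24.4012 / 92.9574 = 0.26250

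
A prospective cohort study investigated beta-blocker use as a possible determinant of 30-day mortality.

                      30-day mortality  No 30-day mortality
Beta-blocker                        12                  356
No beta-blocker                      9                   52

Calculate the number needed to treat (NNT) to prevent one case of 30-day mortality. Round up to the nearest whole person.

9

Risk in treated group = 12/368 = 0.03261; risk in control = 9/61 = 0.14754.
Absolute risk reduction = 0.14754 − 0.03261 = 0.11493
NNT = 1 / ARR = 1 / 0.11493 = 8.701 → round up → 9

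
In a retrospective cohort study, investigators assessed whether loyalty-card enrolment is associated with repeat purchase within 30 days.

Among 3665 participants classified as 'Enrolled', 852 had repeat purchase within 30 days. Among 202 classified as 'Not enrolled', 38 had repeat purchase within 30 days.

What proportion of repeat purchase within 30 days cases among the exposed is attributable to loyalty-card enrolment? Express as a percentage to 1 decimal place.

From the description: a = 852, b = 2813, c = 38, d = 164.
Risk in exposed = 852/3665 = 0.23247; risk in unexposed = 38/202 = 0.18812.
RR = 0.23247/0.18812 = 1.23576
AR% = (RR − 1)/RR × 100 = (1.23576 − 1)/1.23576 × 100 = 19.0780%

19.1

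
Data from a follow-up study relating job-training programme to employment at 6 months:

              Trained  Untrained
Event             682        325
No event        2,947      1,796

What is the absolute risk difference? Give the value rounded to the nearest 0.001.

Reading the table with exposure as columns: a = 682 (Trained, case), b = 2947 (Trained, non-case), c = 325 (Untrained, case), d = 1796.
Risk in exposed = 682/3629 = 0.187931; risk in unexposed = 325/2121 = 0.153230.
Risk difference = 0.187931 − 0.153230 = 0.034701

0.035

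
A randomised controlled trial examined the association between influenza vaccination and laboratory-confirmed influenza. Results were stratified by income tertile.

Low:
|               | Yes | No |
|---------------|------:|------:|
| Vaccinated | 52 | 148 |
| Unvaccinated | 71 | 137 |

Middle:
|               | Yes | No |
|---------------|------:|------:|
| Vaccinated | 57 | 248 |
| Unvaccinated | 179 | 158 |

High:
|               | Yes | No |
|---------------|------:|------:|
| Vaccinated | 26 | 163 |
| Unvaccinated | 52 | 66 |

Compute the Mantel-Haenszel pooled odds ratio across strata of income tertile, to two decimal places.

OR_MH = Σ(aᵢdᵢ/nᵢ) / Σ(bᵢcᵢ/nᵢ), where nᵢ is the stratum total.
Stratum 1 (Low): n = 408; a·d/n = 52·137/408 = 17.4608; b·c/n = 148·71/408 = 25.7549
Stratum 2 (Middle): n = 642; a·d/n = 57·158/642 = 14.0280; b·c/n = 248·179/642 = 69.1464
Stratum 3 (High): n = 307; a·d/n = 26·66/307 = 5.5896; b·c/n = 163·52/307 = 27.6091
OR_MH = (17.4608 + 14.0280 + 5.5896) / (25.7549 + 69.1464 + 27.6091) = 37.0784 / 122.5104 = 0.30266

0.30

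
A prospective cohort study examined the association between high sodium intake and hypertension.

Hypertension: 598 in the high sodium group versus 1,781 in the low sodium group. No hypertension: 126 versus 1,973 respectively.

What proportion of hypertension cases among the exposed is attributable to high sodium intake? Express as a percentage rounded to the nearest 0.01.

From the description: a = 598, b = 126, c = 1781, d = 1973.
Risk in exposed = 598/724 = 0.82597; risk in unexposed = 1781/3754 = 0.47443.
RR = 0.82597/0.47443 = 1.74098
AR% = (RR − 1)/RR × 100 = (1.74098 − 1)/1.74098 × 100 = 42.5610%

42.56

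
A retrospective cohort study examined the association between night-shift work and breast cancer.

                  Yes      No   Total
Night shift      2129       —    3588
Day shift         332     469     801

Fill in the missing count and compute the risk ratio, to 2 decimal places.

The missing cell is in the exposed row: 3588 − 2129 = 1459.
So a = 2129, b = 1459, c = 332, d = 469.
RR = [a/(a+b)] / [c/(c+d)] = (2129/3588) / (332/801) = 0.59337/0.41448 = 1.43159

1.43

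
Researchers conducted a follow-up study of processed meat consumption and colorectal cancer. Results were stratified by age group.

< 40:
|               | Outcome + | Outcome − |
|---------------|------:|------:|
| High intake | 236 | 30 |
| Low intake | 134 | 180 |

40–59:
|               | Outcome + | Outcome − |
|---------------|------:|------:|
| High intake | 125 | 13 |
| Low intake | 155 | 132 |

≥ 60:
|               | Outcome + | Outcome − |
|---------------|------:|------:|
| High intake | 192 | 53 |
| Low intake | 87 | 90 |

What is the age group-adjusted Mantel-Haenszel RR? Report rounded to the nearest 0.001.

1.804

RR_MH = Σ(aᵢ·n₀ᵢ/nᵢ) / Σ(cᵢ·n₁ᵢ/nᵢ), with n₁ᵢ = aᵢ+bᵢ (exposed), n₀ᵢ = cᵢ+dᵢ (unexposed), nᵢ = n₁ᵢ+n₀ᵢ.
Stratum 1 (< 40): n₁ = 266, n₀ = 314, n = 580; a·n₀/n = 236·314/580 = 127.7655; c·n₁/n = 134·266/580 = 61.4552
Stratum 2 (40–59): n₁ = 138, n₀ = 287, n = 425; a·n₀/n = 125·287/425 = 84.4118; c·n₁/n = 155·138/425 = 50.3294
Stratum 3 (≥ 60): n₁ = 245, n₀ = 177, n = 422; a·n₀/n = 192·177/422 = 80.5308; c·n₁/n = 87·245/422 = 50.5095
RR_MH = (127.7655 + 84.4118 + 80.5308) / (61.4552 + 50.3294 + 50.5095) = 292.7081 / 162.2941 = 1.80357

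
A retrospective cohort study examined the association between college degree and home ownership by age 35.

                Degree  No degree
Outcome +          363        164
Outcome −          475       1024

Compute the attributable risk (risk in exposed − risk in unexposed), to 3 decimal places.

Reading the table with exposure as columns: a = 363 (Degree, case), b = 475 (Degree, non-case), c = 164 (No degree, case), d = 1024.
Risk in exposed = 363/838 = 0.433174; risk in unexposed = 164/1188 = 0.138047.
Risk difference = 0.433174 − 0.138047 = 0.295127

0.295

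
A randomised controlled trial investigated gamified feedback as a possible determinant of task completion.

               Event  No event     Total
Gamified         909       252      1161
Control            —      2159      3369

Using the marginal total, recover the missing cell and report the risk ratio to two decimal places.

2.18

The missing cell is in the unexposed row: 3369 − 2159 = 1210.
So a = 909, b = 252, c = 1210, d = 2159.
RR = [a/(a+b)] / [c/(c+d)] = (909/1161) / (1210/3369) = 0.78295/0.35916 = 2.17995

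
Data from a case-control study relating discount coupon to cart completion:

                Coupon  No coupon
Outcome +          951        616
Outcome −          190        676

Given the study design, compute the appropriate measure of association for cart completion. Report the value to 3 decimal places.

Reading the table with exposure as columns: a = 951 (Coupon, case), b = 190 (Coupon, non-case), c = 616 (No coupon, case), d = 676.
This is a case-control study: participants were sampled on outcome status, so risks in the source population cannot be estimated directly — relative risk is not valid here. The odds ratio is the appropriate measure.
OR = (a·d)/(b·c) = (951 × 676) / (190 × 616) = 642876 / 117040 = 5.49279

5.493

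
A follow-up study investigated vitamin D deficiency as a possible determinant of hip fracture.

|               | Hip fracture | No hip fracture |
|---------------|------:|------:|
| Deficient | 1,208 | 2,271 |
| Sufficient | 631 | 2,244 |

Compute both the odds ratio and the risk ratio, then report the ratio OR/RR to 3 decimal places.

Cells: a = 1208, b = 2271, c = 631, d = 2244.
OR = (1208·2244)/(2271·631) = 2710752/1433001 = 1.89166
Risk in exposed = 1208/3479 = 0.34723; risk in unexposed = 631/2875 = 0.21948; RR = 1.58205
OR/RR = 1.89166 / 1.58205 = 1.19570
The outcome is not rare, so the OR lies further from 1 than the RR.

1.196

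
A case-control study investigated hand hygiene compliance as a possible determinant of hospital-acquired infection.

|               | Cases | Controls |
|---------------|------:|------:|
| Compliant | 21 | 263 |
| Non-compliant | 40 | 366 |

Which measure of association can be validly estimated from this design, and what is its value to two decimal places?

0.73

Cells: a = 21, b = 263, c = 40, d = 366.
This is a case-control study: participants were sampled on outcome status, so risks in the source population cannot be estimated directly — relative risk is not valid here. The odds ratio is the appropriate measure.
OR = (a·d)/(b·c) = (21 × 366) / (263 × 40) = 7686 / 10520 = 0.73061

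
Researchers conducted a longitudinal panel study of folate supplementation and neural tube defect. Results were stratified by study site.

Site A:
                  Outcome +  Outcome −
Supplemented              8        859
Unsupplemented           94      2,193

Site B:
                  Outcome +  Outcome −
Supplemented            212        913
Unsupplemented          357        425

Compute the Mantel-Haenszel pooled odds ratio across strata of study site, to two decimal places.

OR_MH = Σ(aᵢdᵢ/nᵢ) / Σ(bᵢcᵢ/nᵢ), where nᵢ is the stratum total.
Stratum 1 (Site A): n = 3154; a·d/n = 8·2193/3154 = 5.5625; b·c/n = 859·94/3154 = 25.6011
Stratum 2 (Site B): n = 1907; a·d/n = 212·425/1907 = 47.2470; b·c/n = 913·357/1907 = 170.9182
OR_MH = (5.5625 + 47.2470) / (25.6011 + 170.9182) = 52.8094 / 196.5193 = 0.26872

0.27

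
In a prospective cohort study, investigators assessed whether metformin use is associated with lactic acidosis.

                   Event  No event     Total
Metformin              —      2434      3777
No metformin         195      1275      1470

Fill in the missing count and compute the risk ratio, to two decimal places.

2.68

The missing cell is in the exposed row: 3777 − 2434 = 1343.
So a = 1343, b = 2434, c = 195, d = 1275.
RR = [a/(a+b)] / [c/(c+d)] = (1343/3777) / (195/1470) = 0.35557/0.13265 = 2.68047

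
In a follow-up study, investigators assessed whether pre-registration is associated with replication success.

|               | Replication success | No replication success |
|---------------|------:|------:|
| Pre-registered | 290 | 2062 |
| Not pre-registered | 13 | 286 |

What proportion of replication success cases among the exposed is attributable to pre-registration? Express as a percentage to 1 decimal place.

Cells: a = 290, b = 2062, c = 13, d = 286.
Risk in exposed = 290/2352 = 0.12330; risk in unexposed = 13/299 = 0.04348.
RR = 0.12330/0.04348 = 2.83588
AR% = (RR − 1)/RR × 100 = (2.83588 − 1)/2.83588 × 100 = 64.7376%

64.7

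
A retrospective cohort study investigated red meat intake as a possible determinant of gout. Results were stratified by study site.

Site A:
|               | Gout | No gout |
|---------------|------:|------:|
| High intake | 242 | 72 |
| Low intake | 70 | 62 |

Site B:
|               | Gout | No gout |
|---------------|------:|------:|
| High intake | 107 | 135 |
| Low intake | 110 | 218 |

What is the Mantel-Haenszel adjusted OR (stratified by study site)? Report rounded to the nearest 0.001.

1.996

OR_MH = Σ(aᵢdᵢ/nᵢ) / Σ(bᵢcᵢ/nᵢ), where nᵢ is the stratum total.
Stratum 1 (Site A): n = 446; a·d/n = 242·62/446 = 33.6413; b·c/n = 72·70/446 = 11.3004
Stratum 2 (Site B): n = 570; a·d/n = 107·218/570 = 40.9228; b·c/n = 135·110/570 = 26.0526
OR_MH = (33.6413 + 40.9228) / (11.3004 + 26.0526) = 74.5641 / 37.3531 = 1.99620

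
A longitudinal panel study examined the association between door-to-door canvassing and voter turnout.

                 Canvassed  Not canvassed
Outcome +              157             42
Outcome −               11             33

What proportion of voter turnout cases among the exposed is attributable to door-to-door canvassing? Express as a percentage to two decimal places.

Reading the table with exposure as columns: a = 157 (Canvassed, case), b = 11 (Canvassed, non-case), c = 42 (Not canvassed, case), d = 33.
Risk in exposed = 157/168 = 0.93452; risk in unexposed = 42/75 = 0.56000.
RR = 0.93452/0.56000 = 1.66879
AR% = (RR − 1)/RR × 100 = (1.66879 − 1)/1.66879 × 100 = 40.0764%

40.08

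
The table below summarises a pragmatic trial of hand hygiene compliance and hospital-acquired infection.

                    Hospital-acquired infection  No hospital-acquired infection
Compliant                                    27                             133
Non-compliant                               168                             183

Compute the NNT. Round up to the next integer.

4

Risk in treated group = 27/160 = 0.16875; risk in control = 168/351 = 0.47863.
Absolute risk reduction = 0.47863 − 0.16875 = 0.30988
NNT = 1 / ARR = 1 / 0.30988 = 3.227 → round up → 4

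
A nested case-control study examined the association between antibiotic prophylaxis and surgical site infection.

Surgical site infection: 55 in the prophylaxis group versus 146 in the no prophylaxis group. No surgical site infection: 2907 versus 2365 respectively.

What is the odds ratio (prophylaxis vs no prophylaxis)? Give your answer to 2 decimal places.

From the description: a = 55, b = 2907, c = 146, d = 2365.
OR = (a·d)/(b·c) = (55 × 2365) / (2907 × 146) = 130075 / 424422 = 0.30648
Exposure is associated with lower odds of surgical site infection (OR = 0.31 < 1).

0.31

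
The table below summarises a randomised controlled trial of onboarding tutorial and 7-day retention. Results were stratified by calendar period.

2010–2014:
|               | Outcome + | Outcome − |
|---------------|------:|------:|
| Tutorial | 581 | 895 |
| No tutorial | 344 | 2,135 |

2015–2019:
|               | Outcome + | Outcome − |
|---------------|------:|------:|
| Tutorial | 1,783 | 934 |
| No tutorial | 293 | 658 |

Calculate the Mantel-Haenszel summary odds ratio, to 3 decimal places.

4.155

OR_MH = Σ(aᵢdᵢ/nᵢ) / Σ(bᵢcᵢ/nᵢ), where nᵢ is the stratum total.
Stratum 1 (2010–2014): n = 3955; a·d/n = 581·2135/3955 = 313.6372; b·c/n = 895·344/3955 = 77.8458
Stratum 2 (2015–2019): n = 3668; a·d/n = 1783·658/3668 = 319.8511; b·c/n = 934·293/3668 = 74.6080
OR_MH = (313.6372 + 319.8511) / (77.8458 + 74.6080) = 633.4883 / 152.4537 = 4.15528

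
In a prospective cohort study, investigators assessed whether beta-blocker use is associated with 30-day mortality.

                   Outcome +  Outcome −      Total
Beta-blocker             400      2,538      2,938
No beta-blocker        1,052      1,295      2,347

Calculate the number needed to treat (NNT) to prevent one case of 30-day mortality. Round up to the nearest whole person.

4

Risk in treated group = 400/2938 = 0.13615; risk in control = 1052/2347 = 0.44823.
Absolute risk reduction = 0.44823 − 0.13615 = 0.31208
NNT = 1 / ARR = 1 / 0.31208 = 3.204 → round up → 4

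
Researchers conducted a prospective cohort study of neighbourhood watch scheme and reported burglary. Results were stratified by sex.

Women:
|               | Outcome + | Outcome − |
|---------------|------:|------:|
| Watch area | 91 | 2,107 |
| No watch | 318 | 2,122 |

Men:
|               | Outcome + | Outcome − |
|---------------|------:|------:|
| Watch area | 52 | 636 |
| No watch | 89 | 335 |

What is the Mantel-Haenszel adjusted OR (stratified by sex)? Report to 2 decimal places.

OR_MH = Σ(aᵢdᵢ/nᵢ) / Σ(bᵢcᵢ/nᵢ), where nᵢ is the stratum total.
Stratum 1 (Women): n = 4638; a·d/n = 91·2122/4638 = 41.6348; b·c/n = 2107·318/4638 = 144.4644
Stratum 2 (Men): n = 1112; a·d/n = 52·335/1112 = 15.6655; b·c/n = 636·89/1112 = 50.9029
OR_MH = (41.6348 + 15.6655) / (144.4644 + 50.9029) = 57.3002 / 195.3673 = 0.29329

0.29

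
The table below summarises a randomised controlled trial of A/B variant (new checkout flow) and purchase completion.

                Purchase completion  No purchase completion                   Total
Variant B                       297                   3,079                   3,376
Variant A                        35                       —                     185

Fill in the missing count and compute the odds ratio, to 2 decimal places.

The missing cell is in the unexposed row: 185 − 35 = 150.
So a = 297, b = 3079, c = 35, d = 150.
OR = (a·d)/(b·c) = (297 × 150) / (3079 × 35) = 44550 / 107765 = 0.41340

0.41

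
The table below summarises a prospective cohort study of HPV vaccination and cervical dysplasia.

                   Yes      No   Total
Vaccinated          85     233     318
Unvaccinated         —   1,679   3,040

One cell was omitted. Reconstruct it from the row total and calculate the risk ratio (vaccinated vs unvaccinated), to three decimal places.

0.597

The missing cell is in the unexposed row: 3040 − 1679 = 1361.
So a = 85, b = 233, c = 1361, d = 1679.
RR = [a/(a+b)] / [c/(c+d)] = (85/318) / (1361/3040) = 0.26730/0.44770 = 0.59705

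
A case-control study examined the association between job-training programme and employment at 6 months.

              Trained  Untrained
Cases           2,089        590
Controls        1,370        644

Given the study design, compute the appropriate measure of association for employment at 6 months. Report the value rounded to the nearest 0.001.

Reading the table with exposure as columns: a = 2089 (Trained, case), b = 1370 (Trained, non-case), c = 590 (Untrained, case), d = 644.
This is a case-control study: participants were sampled on outcome status, so risks in the source population cannot be estimated directly — relative risk is not valid here. The odds ratio is the appropriate measure.
OR = (a·d)/(b·c) = (2089 × 644) / (1370 × 590) = 1345316 / 808300 = 1.66438

1.664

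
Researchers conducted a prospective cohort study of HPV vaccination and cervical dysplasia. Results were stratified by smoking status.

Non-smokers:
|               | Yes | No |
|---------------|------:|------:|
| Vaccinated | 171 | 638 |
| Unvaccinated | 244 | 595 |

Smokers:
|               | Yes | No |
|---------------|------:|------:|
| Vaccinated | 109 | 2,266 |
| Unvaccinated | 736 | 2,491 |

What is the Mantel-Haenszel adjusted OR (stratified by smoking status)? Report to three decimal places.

OR_MH = Σ(aᵢdᵢ/nᵢ) / Σ(bᵢcᵢ/nᵢ), where nᵢ is the stratum total.
Stratum 1 (Non-smokers): n = 1648; a·d/n = 171·595/1648 = 61.7385; b·c/n = 638·244/1648 = 94.4612
Stratum 2 (Smokers): n = 5602; a·d/n = 109·2491/5602 = 48.4682; b·c/n = 2266·736/5602 = 297.7108
OR_MH = (61.7385 + 48.4682) / (94.4612 + 297.7108) = 110.2067 / 392.1720 = 0.28102

0.281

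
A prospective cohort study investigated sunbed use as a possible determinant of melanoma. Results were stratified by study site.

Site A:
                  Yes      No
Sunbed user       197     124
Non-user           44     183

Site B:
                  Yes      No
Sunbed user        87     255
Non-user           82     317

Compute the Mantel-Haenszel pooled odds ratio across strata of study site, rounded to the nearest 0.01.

2.70

OR_MH = Σ(aᵢdᵢ/nᵢ) / Σ(bᵢcᵢ/nᵢ), where nᵢ is the stratum total.
Stratum 1 (Site A): n = 548; a·d/n = 197·183/548 = 65.7865; b·c/n = 124·44/548 = 9.9562
Stratum 2 (Site B): n = 741; a·d/n = 87·317/741 = 37.2186; b·c/n = 255·82/741 = 28.2186
OR_MH = (65.7865 + 37.2186) / (9.9562 + 28.2186) = 103.0051 / 38.1748 = 2.69825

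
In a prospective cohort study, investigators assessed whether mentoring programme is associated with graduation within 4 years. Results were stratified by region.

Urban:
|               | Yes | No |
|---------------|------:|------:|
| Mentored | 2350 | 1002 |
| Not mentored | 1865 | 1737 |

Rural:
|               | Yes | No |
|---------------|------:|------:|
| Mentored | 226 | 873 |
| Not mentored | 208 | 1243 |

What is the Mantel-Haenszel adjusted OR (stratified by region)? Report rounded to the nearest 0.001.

2.051

OR_MH = Σ(aᵢdᵢ/nᵢ) / Σ(bᵢcᵢ/nᵢ), where nᵢ is the stratum total.
Stratum 1 (Urban): n = 6954; a·d/n = 2350·1737/6954 = 586.9931; b·c/n = 1002·1865/6954 = 268.7274
Stratum 2 (Rural): n = 2550; a·d/n = 226·1243/2550 = 110.1639; b·c/n = 873·208/2550 = 71.2094
OR_MH = (586.9931 + 110.1639) / (268.7274 + 71.2094) = 697.1570 / 339.9368 = 2.05084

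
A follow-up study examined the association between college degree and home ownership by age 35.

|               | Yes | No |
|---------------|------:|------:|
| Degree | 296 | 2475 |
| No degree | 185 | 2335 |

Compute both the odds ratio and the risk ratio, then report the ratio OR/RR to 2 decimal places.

Cells: a = 296, b = 2475, c = 185, d = 2335.
OR = (296·2335)/(2475·185) = 691160/457875 = 1.50949
Risk in exposed = 296/2771 = 0.10682; risk in unexposed = 185/2520 = 0.07341; RR = 1.45507
OR/RR = 1.50949 / 1.45507 = 1.03740
The outcome is not rare, so the OR lies further from 1 than the RR.

1.04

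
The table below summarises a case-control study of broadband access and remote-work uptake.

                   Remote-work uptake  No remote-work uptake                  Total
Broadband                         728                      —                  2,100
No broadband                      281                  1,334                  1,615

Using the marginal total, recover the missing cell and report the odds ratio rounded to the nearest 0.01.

2.52

The missing cell is in the exposed row: 2100 − 728 = 1372.
So a = 728, b = 1372, c = 281, d = 1334.
OR = (a·d)/(b·c) = (728 × 1334) / (1372 × 281) = 971152 / 385532 = 2.51899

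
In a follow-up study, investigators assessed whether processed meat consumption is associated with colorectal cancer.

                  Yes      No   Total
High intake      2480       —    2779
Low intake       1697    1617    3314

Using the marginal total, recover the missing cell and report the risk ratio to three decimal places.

1.743

The missing cell is in the exposed row: 2779 − 2480 = 299.
So a = 2480, b = 299, c = 1697, d = 1617.
RR = [a/(a+b)] / [c/(c+d)] = (2480/2779) / (1697/3314) = 0.89241/0.51207 = 1.74274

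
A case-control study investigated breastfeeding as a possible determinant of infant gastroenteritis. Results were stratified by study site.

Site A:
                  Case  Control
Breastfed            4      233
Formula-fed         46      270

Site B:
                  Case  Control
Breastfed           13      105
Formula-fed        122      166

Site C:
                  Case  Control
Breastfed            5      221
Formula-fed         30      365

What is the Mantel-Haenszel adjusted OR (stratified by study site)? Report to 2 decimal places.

OR_MH = Σ(aᵢdᵢ/nᵢ) / Σ(bᵢcᵢ/nᵢ), where nᵢ is the stratum total.
Stratum 1 (Site A): n = 553; a·d/n = 4·270/553 = 1.9530; b·c/n = 233·46/553 = 19.3816
Stratum 2 (Site B): n = 406; a·d/n = 13·166/406 = 5.3153; b·c/n = 105·122/406 = 31.5517
Stratum 3 (Site C): n = 621; a·d/n = 5·365/621 = 2.9388; b·c/n = 221·30/621 = 10.6763
OR_MH = (1.9530 + 5.3153 + 2.9388) / (19.3816 + 31.5517 + 10.6763) = 10.2071 / 61.6096 = 0.16567

0.17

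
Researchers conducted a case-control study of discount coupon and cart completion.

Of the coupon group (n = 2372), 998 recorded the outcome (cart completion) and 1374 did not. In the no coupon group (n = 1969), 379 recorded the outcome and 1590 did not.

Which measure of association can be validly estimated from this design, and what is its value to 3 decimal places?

From the description: a = 998, b = 1374, c = 379, d = 1590.
This is a case-control study: participants were sampled on outcome status, so risks in the source population cannot be estimated directly — relative risk is not valid here. The odds ratio is the appropriate measure.
OR = (a·d)/(b·c) = (998 × 1590) / (1374 × 379) = 1586820 / 520746 = 3.04721

3.047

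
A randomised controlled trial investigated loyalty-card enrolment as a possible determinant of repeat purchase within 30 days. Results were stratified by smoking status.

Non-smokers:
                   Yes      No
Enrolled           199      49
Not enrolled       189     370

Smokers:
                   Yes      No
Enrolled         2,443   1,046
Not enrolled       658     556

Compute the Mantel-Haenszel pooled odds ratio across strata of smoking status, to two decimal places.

2.41

OR_MH = Σ(aᵢdᵢ/nᵢ) / Σ(bᵢcᵢ/nᵢ), where nᵢ is the stratum total.
Stratum 1 (Non-smokers): n = 807; a·d/n = 199·370/807 = 91.2392; b·c/n = 49·189/807 = 11.4758
Stratum 2 (Smokers): n = 4703; a·d/n = 2443·556/4703 = 288.8174; b·c/n = 1046·658/4703 = 146.3466
OR_MH = (91.2392 + 288.8174) / (11.4758 + 146.3466) = 380.0565 / 157.8224 = 2.40813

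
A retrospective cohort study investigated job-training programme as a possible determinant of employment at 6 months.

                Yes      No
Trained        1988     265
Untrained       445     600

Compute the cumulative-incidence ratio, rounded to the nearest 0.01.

Cells: a = 1988, b = 265, c = 445, d = 600.
Risk in exposed = 1988/2253 = 0.88238; risk in unexposed = 445/1045 = 0.42584.
RR = 0.88238 / 0.42584 = 2.07210
The risk among the exposed is 2.07 times that among the unexposed.

2.07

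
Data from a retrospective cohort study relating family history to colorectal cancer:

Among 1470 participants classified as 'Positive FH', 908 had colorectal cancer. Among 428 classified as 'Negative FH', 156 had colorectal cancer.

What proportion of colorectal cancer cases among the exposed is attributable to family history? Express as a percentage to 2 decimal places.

40.99

From the description: a = 908, b = 562, c = 156, d = 272.
Risk in exposed = 908/1470 = 0.61769; risk in unexposed = 156/428 = 0.36449.
RR = 0.61769/0.36449 = 1.69468
AR% = (RR − 1)/RR × 100 = (1.69468 − 1)/1.69468 × 100 = 40.9918%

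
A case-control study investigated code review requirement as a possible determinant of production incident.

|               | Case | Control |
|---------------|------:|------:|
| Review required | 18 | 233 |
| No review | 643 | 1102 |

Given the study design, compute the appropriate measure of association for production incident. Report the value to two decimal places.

0.13

Cells: a = 18, b = 233, c = 643, d = 1102.
This is a case-control study: participants were sampled on outcome status, so risks in the source population cannot be estimated directly — relative risk is not valid here. The odds ratio is the appropriate measure.
OR = (a·d)/(b·c) = (18 × 1102) / (233 × 643) = 19836 / 149819 = 0.13240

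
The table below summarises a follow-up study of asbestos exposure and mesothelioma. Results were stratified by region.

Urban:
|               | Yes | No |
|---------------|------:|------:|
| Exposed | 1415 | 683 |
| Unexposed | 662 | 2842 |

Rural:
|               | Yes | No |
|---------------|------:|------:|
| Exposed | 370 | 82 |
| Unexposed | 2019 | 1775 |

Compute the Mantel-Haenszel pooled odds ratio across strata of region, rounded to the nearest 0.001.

7.289

OR_MH = Σ(aᵢdᵢ/nᵢ) / Σ(bᵢcᵢ/nᵢ), where nᵢ is the stratum total.
Stratum 1 (Urban): n = 5602; a·d/n = 1415·2842/5602 = 717.8561; b·c/n = 683·662/5602 = 80.7115
Stratum 2 (Rural): n = 4246; a·d/n = 370·1775/4246 = 154.6750; b·c/n = 82·2019/4246 = 38.9915
OR_MH = (717.8561 + 154.6750) / (80.7115 + 38.9915) = 872.5311 / 119.7031 = 7.28913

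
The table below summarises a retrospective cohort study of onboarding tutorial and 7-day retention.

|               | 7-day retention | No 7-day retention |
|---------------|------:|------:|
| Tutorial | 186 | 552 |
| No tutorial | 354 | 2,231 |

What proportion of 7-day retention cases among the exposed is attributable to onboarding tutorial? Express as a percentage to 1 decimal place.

Cells: a = 186, b = 552, c = 354, d = 2231.
Risk in exposed = 186/738 = 0.25203; risk in unexposed = 354/2585 = 0.13694.
RR = 0.25203/0.13694 = 1.84041
AR% = (RR − 1)/RR × 100 = (1.84041 − 1)/1.84041 × 100 = 45.6642%

45.7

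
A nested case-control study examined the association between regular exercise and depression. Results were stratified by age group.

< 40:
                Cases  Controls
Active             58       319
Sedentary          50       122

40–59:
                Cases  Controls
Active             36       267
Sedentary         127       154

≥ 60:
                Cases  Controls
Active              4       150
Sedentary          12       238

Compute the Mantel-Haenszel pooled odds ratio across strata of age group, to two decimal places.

OR_MH = Σ(aᵢdᵢ/nᵢ) / Σ(bᵢcᵢ/nᵢ), where nᵢ is the stratum total.
Stratum 1 (< 40): n = 549; a·d/n = 58·122/549 = 12.8889; b·c/n = 319·50/549 = 29.0528
Stratum 2 (40–59): n = 584; a·d/n = 36·154/584 = 9.4932; b·c/n = 267·127/584 = 58.0634
Stratum 3 (≥ 60): n = 404; a·d/n = 4·238/404 = 2.3564; b·c/n = 150·12/404 = 4.4554
OR_MH = (12.8889 + 9.4932 + 2.3564) / (29.0528 + 58.0634 + 4.4554) = 24.7385 / 91.5716 = 0.27015

0.27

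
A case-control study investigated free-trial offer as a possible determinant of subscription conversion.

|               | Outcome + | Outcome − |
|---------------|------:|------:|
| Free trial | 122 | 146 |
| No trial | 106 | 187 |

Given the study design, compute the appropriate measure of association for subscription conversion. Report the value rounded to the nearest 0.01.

1.47

Cells: a = 122, b = 146, c = 106, d = 187.
This is a case-control study: participants were sampled on outcome status, so risks in the source population cannot be estimated directly — relative risk is not valid here. The odds ratio is the appropriate measure.
OR = (a·d)/(b·c) = (122 × 187) / (146 × 106) = 22814 / 15476 = 1.47415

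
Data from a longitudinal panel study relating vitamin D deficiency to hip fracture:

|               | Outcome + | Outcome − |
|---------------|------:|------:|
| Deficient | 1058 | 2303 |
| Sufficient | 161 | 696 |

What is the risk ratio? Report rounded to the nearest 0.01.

1.68

Cells: a = 1058, b = 2303, c = 161, d = 696.
Risk in exposed = 1058/3361 = 0.31479; risk in unexposed = 161/857 = 0.18786.
RR = 0.31479 / 0.18786 = 1.67561
The risk among the exposed is 1.68 times that among the unexposed.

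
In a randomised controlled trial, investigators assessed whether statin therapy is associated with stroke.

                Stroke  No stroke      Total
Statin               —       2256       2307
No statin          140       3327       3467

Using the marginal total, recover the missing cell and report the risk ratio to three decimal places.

The missing cell is in the exposed row: 2307 − 2256 = 51.
So a = 51, b = 2256, c = 140, d = 3327.
RR = [a/(a+b)] / [c/(c+d)] = (51/2307) / (140/3467) = 0.02211/0.04038 = 0.54745

0.547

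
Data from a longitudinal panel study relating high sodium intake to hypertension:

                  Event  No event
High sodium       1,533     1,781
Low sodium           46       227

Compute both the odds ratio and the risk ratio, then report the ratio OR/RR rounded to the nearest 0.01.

Cells: a = 1533, b = 1781, c = 46, d = 227.
OR = (1533·227)/(1781·46) = 347991/81926 = 4.24763
Risk in exposed = 1533/3314 = 0.46258; risk in unexposed = 46/273 = 0.16850; RR = 2.74533
OR/RR = 4.24763 / 2.74533 = 1.54722
The outcome is not rare, so the OR lies further from 1 than the RR.

1.55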